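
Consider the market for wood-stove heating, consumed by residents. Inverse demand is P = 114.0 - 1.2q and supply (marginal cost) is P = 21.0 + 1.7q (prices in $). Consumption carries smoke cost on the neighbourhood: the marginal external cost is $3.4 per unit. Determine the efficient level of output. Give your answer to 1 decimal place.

q* = 30.9

Social marginal benefit = demand − MEC = 110.6 - 1.2q.
Set SMB = MC: 110.6 - 1.2q = 21.0 + 1.7q → q* = 30.8966.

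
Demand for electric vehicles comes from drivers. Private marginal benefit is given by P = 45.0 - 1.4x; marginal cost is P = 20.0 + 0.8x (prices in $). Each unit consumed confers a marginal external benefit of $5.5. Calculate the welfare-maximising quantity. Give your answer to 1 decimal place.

Social marginal benefit = demand + MEB = 50.5 - 1.4x.
Set SMB = MC: 50.5 - 1.4x = 20.0 + 0.8x → x* = 13.8636.

x* = 13.9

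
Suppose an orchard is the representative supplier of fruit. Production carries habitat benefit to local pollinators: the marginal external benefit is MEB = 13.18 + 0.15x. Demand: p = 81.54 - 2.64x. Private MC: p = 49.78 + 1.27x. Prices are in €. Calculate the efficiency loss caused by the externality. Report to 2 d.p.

DWL = €27.57

Market equilibrium (private): 49.78 + 1.27x = 81.54 - 2.64x → x_m = 8.1228.
Social marginal cost = private MC − MEB = 36.60 + 1.12x.
Set SMC = demand: 36.60 + 1.12x = 81.54 - 2.64x → x* = 11.9521.
The welfare-loss triangle has base |x_m − x*| and height MEB(x_m) (the vertical gap between SMC and demand is zero at x* and MEB at x_m).
DWL = ½ × 3.8293 × 14.3984 = 27.5679.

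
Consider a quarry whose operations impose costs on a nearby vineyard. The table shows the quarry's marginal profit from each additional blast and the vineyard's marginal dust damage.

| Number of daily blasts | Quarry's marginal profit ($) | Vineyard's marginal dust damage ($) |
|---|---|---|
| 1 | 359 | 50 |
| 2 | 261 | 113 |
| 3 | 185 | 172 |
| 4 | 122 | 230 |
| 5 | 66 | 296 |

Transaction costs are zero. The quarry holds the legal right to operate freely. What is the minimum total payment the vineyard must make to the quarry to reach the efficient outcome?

Left alone the quarry would choose level 5 (marginal profit stays positive).
Efficient level: k* = 3 (marginal profit ≥ marginal dust damage through 3).
The vineyard must at least cover the quarry's forgone profit from cutting 5→3: 122 + 66 = 188.

$188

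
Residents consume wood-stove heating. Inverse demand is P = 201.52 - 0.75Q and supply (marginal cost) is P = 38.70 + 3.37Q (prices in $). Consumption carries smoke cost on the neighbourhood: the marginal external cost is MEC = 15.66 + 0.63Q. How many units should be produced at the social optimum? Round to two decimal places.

Social marginal benefit = demand − MEC = 185.86 - 1.38Q.
Set SMB = MC: 185.86 - 1.38Q = 38.70 + 3.37Q → Q* = 30.9811.

Q* = 30.98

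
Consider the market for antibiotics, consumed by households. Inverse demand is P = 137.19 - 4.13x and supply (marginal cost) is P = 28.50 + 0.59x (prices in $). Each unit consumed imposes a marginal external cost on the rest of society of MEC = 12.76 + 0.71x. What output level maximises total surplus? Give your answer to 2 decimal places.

x* = 17.67

Social marginal benefit = demand − MEC = 124.43 - 4.84x.
Set SMB = MC: 124.43 - 4.84x = 28.50 + 0.59x → x* = 17.6667.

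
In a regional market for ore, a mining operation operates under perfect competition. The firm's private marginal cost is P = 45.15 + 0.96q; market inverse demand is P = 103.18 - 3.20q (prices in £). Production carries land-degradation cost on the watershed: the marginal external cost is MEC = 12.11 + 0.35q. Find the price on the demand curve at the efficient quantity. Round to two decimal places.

Social marginal cost = private MC + MEC = 57.26 + 1.31q.
Set SMC = demand: 57.26 + 1.31q = 103.18 - 3.20q → q* = 10.1818.
Consumer price on the demand curve at q*: 103.18 − 3.20×10.1818 = 70.5982.

P = £70.60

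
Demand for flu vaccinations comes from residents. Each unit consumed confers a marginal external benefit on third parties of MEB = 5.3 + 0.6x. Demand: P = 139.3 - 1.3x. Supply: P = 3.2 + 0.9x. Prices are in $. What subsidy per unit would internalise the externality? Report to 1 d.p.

subsidy = $58.3 per unit

Social marginal benefit = demand + MEB = 144.6 - 0.7x.
Set SMB = MC: 144.6 - 0.7x = 3.2 + 0.9x → x* = 88.3750.
The Pigouvian subsidy equals MEB at x*: 5.3 + 0.6×88.3750 = 58.3250.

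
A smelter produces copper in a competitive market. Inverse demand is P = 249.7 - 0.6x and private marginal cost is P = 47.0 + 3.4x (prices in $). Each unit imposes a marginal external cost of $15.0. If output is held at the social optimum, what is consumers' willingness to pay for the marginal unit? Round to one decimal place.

Social marginal cost = private MC + MEC = 62.0 + 3.4x.
Set SMC = demand: 62.0 + 3.4x = 249.7 - 0.6x → x* = 46.9250.
Consumer price on the demand curve at x*: 249.7 − 0.6×46.9250 = 221.5450.

P = $221.5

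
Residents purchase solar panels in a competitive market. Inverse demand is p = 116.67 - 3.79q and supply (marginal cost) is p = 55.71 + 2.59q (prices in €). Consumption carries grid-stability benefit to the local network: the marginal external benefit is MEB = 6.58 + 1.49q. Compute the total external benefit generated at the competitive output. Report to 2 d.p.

€130.89

Market equilibrium (private): 55.71 + 2.59q = 116.67 - 3.79q → q_m = 9.5549.
Total external benefit = ∫₀^{q_m} (6.58 + 1.49q) dq = 6.58×9.5549 + ½×1.49×9.5549² = 130.8868.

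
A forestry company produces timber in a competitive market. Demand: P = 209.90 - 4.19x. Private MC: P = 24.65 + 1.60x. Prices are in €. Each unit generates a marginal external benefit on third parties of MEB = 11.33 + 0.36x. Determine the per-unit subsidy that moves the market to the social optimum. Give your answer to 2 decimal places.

Social marginal cost = private MC − MEB = 13.32 + 1.24x.
Set SMC = demand: 13.32 + 1.24x = 209.90 - 4.19x → x* = 36.2026.
The Pigouvian subsidy equals MEB at x*: 11.33 + 0.36×36.2026 = 24.3629.

subsidy = €24.36 per unit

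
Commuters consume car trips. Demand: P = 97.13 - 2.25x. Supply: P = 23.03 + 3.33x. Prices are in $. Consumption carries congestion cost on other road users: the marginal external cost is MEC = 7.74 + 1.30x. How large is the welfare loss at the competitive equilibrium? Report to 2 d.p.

Market equilibrium (private): 23.03 + 3.33x = 97.13 - 2.25x → x_m = 13.2796.
Social marginal benefit = demand − MEC = 89.39 - 3.55x.
Set SMB = MC: 89.39 - 3.55x = 23.03 + 3.33x → x* = 9.6453.
Between x* and x_m the wedge MC − SMB runs linearly from 0 to MEC(x_m), so the loss is a triangle.
DWL = ½ × 3.6343 × 25.0034 = 45.4349.

DWL = $45.43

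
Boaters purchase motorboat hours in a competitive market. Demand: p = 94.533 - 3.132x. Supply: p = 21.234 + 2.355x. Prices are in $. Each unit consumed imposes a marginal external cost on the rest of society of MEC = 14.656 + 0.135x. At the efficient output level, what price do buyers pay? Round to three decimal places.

Social marginal benefit = demand − MEC = 79.877 - 3.267x.
Set SMB = MC: 79.877 - 3.267x = 21.234 + 2.355x → x* = 10.4310.
Consumer price on the demand curve at x*: 94.533 − 3.132×10.4310 = 61.8631.

P = $61.863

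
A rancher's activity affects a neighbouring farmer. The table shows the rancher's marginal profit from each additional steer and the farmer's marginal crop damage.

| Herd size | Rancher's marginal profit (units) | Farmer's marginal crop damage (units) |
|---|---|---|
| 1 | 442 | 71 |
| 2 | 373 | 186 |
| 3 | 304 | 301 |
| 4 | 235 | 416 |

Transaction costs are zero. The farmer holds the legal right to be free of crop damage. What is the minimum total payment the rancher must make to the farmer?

558

Efficient level: marginal profit ≥ marginal crop damage through level 3, so k* = 3.
With the farmer holding the right, the rancher must at least compensate total damage at k*: 71 + 186 + 301 = 558.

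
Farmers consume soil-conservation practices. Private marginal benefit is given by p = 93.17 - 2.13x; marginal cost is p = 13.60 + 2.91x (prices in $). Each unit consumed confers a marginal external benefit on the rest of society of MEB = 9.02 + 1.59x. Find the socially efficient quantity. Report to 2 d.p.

Social marginal benefit = demand + MEB = 102.19 - 0.54x.
Set SMB = MC: 102.19 - 0.54x = 13.60 + 2.91x → x* = 25.6783.

x* = 25.68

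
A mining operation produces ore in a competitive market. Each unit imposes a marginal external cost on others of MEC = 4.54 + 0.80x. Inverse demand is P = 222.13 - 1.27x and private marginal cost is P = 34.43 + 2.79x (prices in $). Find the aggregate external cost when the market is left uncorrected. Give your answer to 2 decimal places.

Market equilibrium (private): 34.43 + 2.79x = 222.13 - 1.27x → x_m = 46.2315.
Total external cost = ∫₀^{x_m} (4.54 + 0.80x) dx = 4.54×46.2315 + ½×0.80×46.2315² = 1064.8316.

$1064.83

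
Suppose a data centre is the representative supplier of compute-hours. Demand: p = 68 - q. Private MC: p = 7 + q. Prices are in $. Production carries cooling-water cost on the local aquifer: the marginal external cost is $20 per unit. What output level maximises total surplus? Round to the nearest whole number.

Social marginal cost = private MC + MEC = 27 + q.
Set SMC = demand: 27 + q = 68 - q → q* = 20.5000.

q* = 21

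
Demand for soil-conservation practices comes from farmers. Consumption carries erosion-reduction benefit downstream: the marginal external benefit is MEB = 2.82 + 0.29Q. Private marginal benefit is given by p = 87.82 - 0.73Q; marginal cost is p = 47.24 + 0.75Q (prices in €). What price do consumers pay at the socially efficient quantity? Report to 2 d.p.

Social marginal benefit = demand + MEB = 90.64 - 0.44Q.
Set SMB = MC: 90.64 - 0.44Q = 47.24 + 0.75Q → Q* = 36.4706.
Consumer price on the demand curve at Q*: 87.82 − 0.73×36.4706 = 61.1965.

P = €61.20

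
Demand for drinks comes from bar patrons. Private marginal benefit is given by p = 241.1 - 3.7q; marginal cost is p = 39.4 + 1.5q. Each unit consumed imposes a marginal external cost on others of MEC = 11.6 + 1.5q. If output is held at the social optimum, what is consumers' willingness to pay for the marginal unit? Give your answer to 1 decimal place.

P = 136.1

Social marginal benefit = demand − MEC = 229.5 - 5.2q.
Set SMB = MC: 229.5 - 5.2q = 39.4 + 1.5q → q* = 28.3731.
Consumer price on the demand curve at q*: 241.1 − 3.7×28.3731 = 136.1195.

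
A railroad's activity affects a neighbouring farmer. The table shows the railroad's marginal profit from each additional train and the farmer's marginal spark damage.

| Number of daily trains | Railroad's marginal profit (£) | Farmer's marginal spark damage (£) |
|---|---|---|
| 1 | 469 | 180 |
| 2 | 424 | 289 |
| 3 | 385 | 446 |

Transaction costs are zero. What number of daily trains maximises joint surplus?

Bargaining reaches the level where marginal profit last exceeds marginal spark damage.
That holds through level 2 (424 ≥ 289) but not at 3 (385 < 446).

2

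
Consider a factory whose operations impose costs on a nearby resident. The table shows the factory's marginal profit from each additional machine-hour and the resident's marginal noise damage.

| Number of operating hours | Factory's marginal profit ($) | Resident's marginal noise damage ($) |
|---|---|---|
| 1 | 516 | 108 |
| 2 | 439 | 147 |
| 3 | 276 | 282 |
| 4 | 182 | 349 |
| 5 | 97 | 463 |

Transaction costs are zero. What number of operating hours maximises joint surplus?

2

Bargaining reaches the level where marginal profit last exceeds marginal noise damage.
That holds through level 2 (439 ≥ 147) but not at 3 (276 < 282).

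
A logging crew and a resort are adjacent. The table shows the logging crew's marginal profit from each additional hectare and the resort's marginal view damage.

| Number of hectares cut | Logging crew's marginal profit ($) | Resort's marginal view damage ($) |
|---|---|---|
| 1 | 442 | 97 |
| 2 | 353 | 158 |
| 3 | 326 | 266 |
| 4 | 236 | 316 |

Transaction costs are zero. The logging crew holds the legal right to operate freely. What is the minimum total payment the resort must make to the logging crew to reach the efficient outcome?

$236

Left alone the logging crew would choose level 4 (marginal profit stays positive).
Efficient level: k* = 3 (marginal profit ≥ marginal view damage through 3).
The resort must at least cover the logging crew's forgone profit from cutting 4→3: 236 = 236.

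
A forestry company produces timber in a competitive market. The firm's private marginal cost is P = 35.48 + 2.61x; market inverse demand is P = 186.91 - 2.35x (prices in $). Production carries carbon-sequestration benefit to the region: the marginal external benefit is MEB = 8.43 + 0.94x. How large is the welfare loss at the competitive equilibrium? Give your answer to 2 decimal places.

DWL = $171.46

Market equilibrium (private): 35.48 + 2.61x = 186.91 - 2.35x → x_m = 30.5302.
Social marginal cost = private MC − MEB = 27.05 + 1.67x.
Set SMC = demand: 27.05 + 1.67x = 186.91 - 2.35x → x* = 39.7662.
Between x* and x_m the wedge demand − SMC runs linearly from 0 to MEB(x_m), so the loss is a triangle.
DWL = ½ × 9.2360 × 37.1284 = 171.4590.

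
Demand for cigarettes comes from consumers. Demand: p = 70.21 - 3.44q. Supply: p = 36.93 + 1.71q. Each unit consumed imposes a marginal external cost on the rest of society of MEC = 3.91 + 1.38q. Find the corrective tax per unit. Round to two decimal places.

tax = 10.12 per unit

Social marginal benefit = demand − MEC = 66.30 - 4.82q.
Set SMB = MC: 66.30 - 4.82q = 36.93 + 1.71q → q* = 4.4977.
The Pigouvian tax equals MEC at q*: 3.91 + 1.38×4.4977 = 10.1168.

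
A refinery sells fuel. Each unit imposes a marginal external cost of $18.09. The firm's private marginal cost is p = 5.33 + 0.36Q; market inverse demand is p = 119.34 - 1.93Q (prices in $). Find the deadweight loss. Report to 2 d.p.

DWL = $71.45

Market equilibrium (private): 5.33 + 0.36Q = 119.34 - 1.93Q → Q_m = 49.7860.
Social marginal cost = private MC + MEC = 23.42 + 0.36Q.
Set SMC = demand: 23.42 + 0.36Q = 119.34 - 1.93Q → Q* = 41.8865.
The welfare-loss triangle has base |Q_m − Q*| and height MEC(Q_m) (the vertical gap between SMC and demand is zero at Q* and MEC at Q_m).
DWL = ½ × 7.8995 × 18.0900 = 71.4510.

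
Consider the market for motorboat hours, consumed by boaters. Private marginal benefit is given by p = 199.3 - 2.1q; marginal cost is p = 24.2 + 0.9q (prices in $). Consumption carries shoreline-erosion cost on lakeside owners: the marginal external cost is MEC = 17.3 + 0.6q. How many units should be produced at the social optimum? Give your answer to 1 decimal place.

q* = 43.8

Social marginal benefit = demand − MEC = 182.0 - 2.7q.
Set SMB = MC: 182.0 - 2.7q = 24.2 + 0.9q → q* = 43.8333.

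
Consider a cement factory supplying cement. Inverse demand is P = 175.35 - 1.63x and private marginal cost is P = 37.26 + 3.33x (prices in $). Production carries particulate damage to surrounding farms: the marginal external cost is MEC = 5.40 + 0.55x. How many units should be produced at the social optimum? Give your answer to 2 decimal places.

x* = 24.08

Social marginal cost = private MC + MEC = 42.66 + 3.88x.
Set SMC = demand: 42.66 + 3.88x = 175.35 - 1.63x → x* = 24.0817.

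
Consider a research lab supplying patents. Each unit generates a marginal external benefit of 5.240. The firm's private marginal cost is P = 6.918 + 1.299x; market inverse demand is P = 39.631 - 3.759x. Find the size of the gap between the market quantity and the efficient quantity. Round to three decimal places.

Market equilibrium (private): 6.918 + 1.299x = 39.631 - 3.759x → x_m = 6.4676.
Social marginal cost = private MC − MEB = 1.678 + 1.299x.
Set SMC = demand: 1.678 + 1.299x = 39.631 - 3.759x → x* = 7.5036.
Gap = |6.4676 − 7.5036| = 1.0360.

1.036 units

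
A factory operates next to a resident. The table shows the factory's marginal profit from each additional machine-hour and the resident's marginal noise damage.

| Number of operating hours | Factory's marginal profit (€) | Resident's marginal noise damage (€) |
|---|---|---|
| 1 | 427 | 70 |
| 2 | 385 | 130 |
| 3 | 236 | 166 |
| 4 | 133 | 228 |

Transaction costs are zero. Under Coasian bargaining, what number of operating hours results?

3

Bargaining reaches the level where marginal profit last exceeds marginal noise damage.
That holds through level 3 (236 ≥ 166) but not at 4 (133 < 228).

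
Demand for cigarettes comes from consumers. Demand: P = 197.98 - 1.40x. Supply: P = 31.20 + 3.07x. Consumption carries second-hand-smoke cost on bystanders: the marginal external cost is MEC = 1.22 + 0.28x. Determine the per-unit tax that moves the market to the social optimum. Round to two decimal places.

tax = 10.98 per unit

Social marginal benefit = demand − MEC = 196.76 - 1.68x.
Set SMB = MC: 196.76 - 1.68x = 31.20 + 3.07x → x* = 34.8547.
The Pigouvian tax equals MEC at x*: 1.22 + 0.28×34.8547 = 10.9793.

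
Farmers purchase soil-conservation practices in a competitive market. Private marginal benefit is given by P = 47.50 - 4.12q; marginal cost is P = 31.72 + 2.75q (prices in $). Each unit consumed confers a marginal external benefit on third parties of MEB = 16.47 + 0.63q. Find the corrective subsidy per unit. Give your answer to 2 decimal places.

subsidy = $19.73 per unit

Social marginal benefit = demand + MEB = 63.97 - 3.49q.
Set SMB = MC: 63.97 - 3.49q = 31.72 + 2.75q → q* = 5.1683.
The Pigouvian subsidy equals MEB at q*: 16.47 + 0.63×5.1683 = 19.7260.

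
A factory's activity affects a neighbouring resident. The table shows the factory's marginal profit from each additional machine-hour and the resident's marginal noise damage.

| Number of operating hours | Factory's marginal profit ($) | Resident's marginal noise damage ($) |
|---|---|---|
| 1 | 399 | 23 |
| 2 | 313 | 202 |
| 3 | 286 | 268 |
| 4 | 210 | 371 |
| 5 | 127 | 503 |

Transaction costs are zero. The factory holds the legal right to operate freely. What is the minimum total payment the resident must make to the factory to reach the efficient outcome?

$337

Left alone the factory would choose level 5 (marginal profit stays positive).
Efficient level: k* = 3 (marginal profit ≥ marginal noise damage through 3).
The resident must at least cover the factory's forgone profit from cutting 5→3: 210 + 127 = 337.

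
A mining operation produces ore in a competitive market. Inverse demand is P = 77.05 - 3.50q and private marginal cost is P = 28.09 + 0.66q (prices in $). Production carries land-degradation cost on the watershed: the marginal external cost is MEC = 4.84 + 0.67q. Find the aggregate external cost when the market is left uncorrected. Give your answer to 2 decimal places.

$103.37

Market equilibrium (private): 28.09 + 0.66q = 77.05 - 3.50q → q_m = 11.7692.
Total external cost = ∫₀^{q_m} (4.84 + 0.67q) dq = 4.84×11.7692 + ½×0.67×11.7692² = 103.3651.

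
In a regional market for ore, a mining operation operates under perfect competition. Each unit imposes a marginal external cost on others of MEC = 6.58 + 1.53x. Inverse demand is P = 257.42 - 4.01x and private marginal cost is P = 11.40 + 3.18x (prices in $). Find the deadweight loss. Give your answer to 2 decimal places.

DWL = $199.14

Market equilibrium (private): 11.40 + 3.18x = 257.42 - 4.01x → x_m = 34.2170.
Social marginal cost = private MC + MEC = 17.98 + 4.71x.
Set SMC = demand: 17.98 + 4.71x = 257.42 - 4.01x → x* = 27.4587.
The welfare-loss triangle has base |x_m − x*| and height MEC(x_m) (the vertical gap between SMC and demand is zero at x* and MEC at x_m).
DWL = ½ × 6.7583 × 58.9320 = 199.1401.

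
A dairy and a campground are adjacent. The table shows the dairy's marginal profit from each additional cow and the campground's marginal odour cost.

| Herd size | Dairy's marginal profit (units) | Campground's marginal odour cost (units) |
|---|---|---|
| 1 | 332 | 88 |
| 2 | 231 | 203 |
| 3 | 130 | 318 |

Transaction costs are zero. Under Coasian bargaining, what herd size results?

2

Bargaining reaches the level where marginal profit last exceeds marginal odour cost.
That holds through level 2 (231 ≥ 203) but not at 3 (130 < 318).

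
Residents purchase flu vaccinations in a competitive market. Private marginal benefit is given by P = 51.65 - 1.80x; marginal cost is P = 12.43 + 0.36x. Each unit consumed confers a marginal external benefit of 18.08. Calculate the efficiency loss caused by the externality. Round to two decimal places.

Market equilibrium (private): 12.43 + 0.36x = 51.65 - 1.80x → x_m = 18.1574.
Social marginal benefit = demand + MEB = 69.73 - 1.80x.
Set SMB = MC: 69.73 - 1.80x = 12.43 + 0.36x → x* = 26.5278.
Between x* and x_m the wedge SMB − MC runs linearly from 0 to MEB(x_m), so the loss is a triangle.
DWL = ½ × 8.3704 × 18.0800 = 75.6684.

DWL = 75.67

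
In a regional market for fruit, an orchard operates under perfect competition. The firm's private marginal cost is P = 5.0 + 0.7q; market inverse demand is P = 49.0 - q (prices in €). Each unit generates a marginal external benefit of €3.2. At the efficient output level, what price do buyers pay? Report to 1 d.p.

Social marginal cost = private MC − MEB = 1.8 + 0.7q.
Set SMC = demand: 1.8 + 0.7q = 49.0 - q → q* = 27.7647.
Consumer price on the demand curve at q*: 49.0 − 1.0×27.7647 = 21.2353.

P = €21.2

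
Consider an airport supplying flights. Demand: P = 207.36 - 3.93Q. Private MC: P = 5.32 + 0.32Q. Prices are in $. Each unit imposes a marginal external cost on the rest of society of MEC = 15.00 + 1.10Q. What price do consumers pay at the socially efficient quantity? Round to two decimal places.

Social marginal cost = private MC + MEC = 20.32 + 1.42Q.
Set SMC = demand: 20.32 + 1.42Q = 207.36 - 3.93Q → Q* = 34.9607.
Consumer price on the demand curve at Q*: 207.36 − 3.93×34.9607 = 69.9644.

P = $69.96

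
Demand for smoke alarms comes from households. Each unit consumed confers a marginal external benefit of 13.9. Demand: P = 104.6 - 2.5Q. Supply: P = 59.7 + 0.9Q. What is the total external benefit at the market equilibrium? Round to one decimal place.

Market equilibrium (private): 59.7 + 0.9Q = 104.6 - 2.5Q → Q_m = 13.2059.
Total external benefit = MEB × Q_m = 13.9 × 13.2059 = 183.5620.

183.6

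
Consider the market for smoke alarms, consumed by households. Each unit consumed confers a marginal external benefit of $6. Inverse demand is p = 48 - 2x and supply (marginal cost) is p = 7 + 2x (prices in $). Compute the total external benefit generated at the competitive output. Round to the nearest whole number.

Market equilibrium (private): 7 + 2x = 48 - 2x → x_m = 10.2500.
Total external benefit = MEB × x_m = 6 × 10.2500 = 61.5000.

$62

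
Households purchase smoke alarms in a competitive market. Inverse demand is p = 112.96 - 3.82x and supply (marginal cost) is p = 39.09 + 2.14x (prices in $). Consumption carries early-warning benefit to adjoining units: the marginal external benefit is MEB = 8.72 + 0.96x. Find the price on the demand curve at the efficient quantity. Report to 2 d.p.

P = $49.86

Social marginal benefit = demand + MEB = 121.68 - 2.86x.
Set SMB = MC: 121.68 - 2.86x = 39.09 + 2.14x → x* = 16.5180.
Consumer price on the demand curve at x*: 112.96 − 3.82×16.5180 = 49.8612.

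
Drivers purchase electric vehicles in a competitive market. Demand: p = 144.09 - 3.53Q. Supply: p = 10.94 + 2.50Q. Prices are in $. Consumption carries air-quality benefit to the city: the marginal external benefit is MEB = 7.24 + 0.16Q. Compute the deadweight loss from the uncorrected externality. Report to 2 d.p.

DWL = $9.89

Market equilibrium (private): 10.94 + 2.50Q = 144.09 - 3.53Q → Q_m = 22.0813.
Social marginal benefit = demand + MEB = 151.33 - 3.37Q.
Set SMB = MC: 151.33 - 3.37Q = 10.94 + 2.50Q → Q* = 23.9165.
The welfare-loss triangle has base |Q_m − Q*| and height MEB(Q_m) (the vertical gap between SMB and MC is zero at Q* and MEB at Q_m).
DWL = ½ × 1.8352 × 10.7730 = 9.8853.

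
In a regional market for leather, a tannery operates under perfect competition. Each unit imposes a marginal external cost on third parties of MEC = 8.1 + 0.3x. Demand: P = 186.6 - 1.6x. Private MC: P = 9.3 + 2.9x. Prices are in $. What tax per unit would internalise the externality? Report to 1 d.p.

tax = $18.7 per unit

Social marginal cost = private MC + MEC = 17.4 + 3.2x.
Set SMC = demand: 17.4 + 3.2x = 186.6 - 1.6x → x* = 35.2500.
The Pigouvian tax equals MEC at x*: 8.1 + 0.3×35.2500 = 18.6750.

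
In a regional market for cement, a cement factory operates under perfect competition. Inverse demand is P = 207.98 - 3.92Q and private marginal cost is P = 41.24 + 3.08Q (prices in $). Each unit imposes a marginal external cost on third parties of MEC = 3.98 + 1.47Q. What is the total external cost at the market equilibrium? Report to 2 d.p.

$511.84

Market equilibrium (private): 41.24 + 3.08Q = 207.98 - 3.92Q → Q_m = 23.8200.
Total external cost = ∫₀^{Q_m} (3.98 + 1.47Q) dQ = 3.98×23.8200 + ½×1.47×23.8200² = 511.8370.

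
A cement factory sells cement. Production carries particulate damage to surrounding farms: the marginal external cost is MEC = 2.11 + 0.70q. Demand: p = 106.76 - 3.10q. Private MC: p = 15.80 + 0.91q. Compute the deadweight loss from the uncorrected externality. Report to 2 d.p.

DWL = 34.35

Market equilibrium (private): 15.80 + 0.91q = 106.76 - 3.10q → q_m = 22.6833.
Social marginal cost = private MC + MEC = 17.91 + 1.61q.
Set SMC = demand: 17.91 + 1.61q = 106.76 - 3.10q → q* = 18.8641.
Height of the DWL triangle at q_m is SMC(q_m) − demand(q_m) = MEC(q_m) = 17.9883.
DWL = ½ × 3.8192 × 17.9883 = 34.3505.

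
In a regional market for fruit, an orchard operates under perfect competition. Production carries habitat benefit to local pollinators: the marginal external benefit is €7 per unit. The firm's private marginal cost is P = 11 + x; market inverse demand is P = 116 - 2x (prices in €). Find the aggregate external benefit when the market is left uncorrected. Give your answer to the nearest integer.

Market equilibrium (private): 11 + x = 116 - 2x → x_m = 35.0000.
Total external benefit = MEB × x_m = 7 × 35.0000 = 245.0000.

€245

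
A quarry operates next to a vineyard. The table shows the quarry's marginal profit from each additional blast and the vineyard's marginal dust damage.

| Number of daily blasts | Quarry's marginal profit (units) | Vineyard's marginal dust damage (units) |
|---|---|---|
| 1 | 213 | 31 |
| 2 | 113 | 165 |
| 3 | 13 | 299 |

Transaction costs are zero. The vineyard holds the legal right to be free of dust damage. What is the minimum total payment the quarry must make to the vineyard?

31

Efficient level: marginal profit ≥ marginal dust damage through level 1, so k* = 1.
With the vineyard holding the right, the quarry must at least compensate total damage at k*: 31 = 31.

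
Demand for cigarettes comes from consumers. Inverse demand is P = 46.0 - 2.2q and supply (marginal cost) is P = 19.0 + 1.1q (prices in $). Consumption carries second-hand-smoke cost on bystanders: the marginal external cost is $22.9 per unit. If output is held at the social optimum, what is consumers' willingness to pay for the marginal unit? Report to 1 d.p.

Social marginal benefit = demand − MEC = 23.1 - 2.2q.
Set SMB = MC: 23.1 - 2.2q = 19.0 + 1.1q → q* = 1.2424.
Consumer price on the demand curve at q*: 46.0 − 2.2×1.2424 = 43.2667.

P = $43.3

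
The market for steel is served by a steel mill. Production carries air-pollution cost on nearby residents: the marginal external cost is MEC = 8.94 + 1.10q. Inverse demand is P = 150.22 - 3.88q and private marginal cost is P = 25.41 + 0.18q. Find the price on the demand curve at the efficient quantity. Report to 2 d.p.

P = 63.09

Social marginal cost = private MC + MEC = 34.35 + 1.28q.
Set SMC = demand: 34.35 + 1.28q = 150.22 - 3.88q → q* = 22.4554.
Consumer price on the demand curve at q*: 150.22 − 3.88×22.4554 = 63.0930.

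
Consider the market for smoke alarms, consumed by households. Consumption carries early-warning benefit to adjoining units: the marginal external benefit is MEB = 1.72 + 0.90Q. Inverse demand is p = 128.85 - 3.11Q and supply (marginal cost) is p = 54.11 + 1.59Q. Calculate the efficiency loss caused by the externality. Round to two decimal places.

Market equilibrium (private): 54.11 + 1.59Q = 128.85 - 3.11Q → Q_m = 15.9021.
Social marginal benefit = demand + MEB = 130.57 - 2.21Q.
Set SMB = MC: 130.57 - 2.21Q = 54.11 + 1.59Q → Q* = 20.1211.
Height of the DWL triangle at Q_m is SMB(Q_m) − MC(Q_m) = MEB(Q_m) = 16.0319.
DWL = ½ × 4.2190 × 16.0319 = 33.8193.

DWL = 33.82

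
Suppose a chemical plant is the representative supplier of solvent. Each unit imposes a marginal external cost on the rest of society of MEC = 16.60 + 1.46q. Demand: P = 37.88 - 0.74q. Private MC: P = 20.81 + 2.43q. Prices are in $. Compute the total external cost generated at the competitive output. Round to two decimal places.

Market equilibrium (private): 20.81 + 2.43q = 37.88 - 0.74q → q_m = 5.3849.
Total external cost = ∫₀^{q_m} (16.60 + 1.46q) dq = 16.60×5.3849 + ½×1.46×5.3849² = 110.5573.

$110.56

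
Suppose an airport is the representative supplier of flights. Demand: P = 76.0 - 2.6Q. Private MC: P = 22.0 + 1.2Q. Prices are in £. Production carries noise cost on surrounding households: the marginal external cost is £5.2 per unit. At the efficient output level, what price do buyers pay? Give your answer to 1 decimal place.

Social marginal cost = private MC + MEC = 27.2 + 1.2Q.
Set SMC = demand: 27.2 + 1.2Q = 76.0 - 2.6Q → Q* = 12.8421.
Consumer price on the demand curve at Q*: 76.0 − 2.6×12.8421 = 42.6105.

P = £42.6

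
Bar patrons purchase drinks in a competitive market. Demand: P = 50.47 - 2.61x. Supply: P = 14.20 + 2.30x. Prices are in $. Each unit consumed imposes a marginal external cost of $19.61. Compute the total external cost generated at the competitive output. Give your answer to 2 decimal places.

Market equilibrium (private): 14.20 + 2.30x = 50.47 - 2.61x → x_m = 7.3870.
Total external cost = MEC × x_m = 19.61 × 7.3870 = 144.8591.

$144.86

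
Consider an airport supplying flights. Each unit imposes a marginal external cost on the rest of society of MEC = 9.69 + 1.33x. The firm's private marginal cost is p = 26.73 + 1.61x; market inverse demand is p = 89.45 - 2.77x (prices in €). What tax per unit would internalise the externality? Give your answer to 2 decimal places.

tax = €22.04 per unit

Social marginal cost = private MC + MEC = 36.42 + 2.94x.
Set SMC = demand: 36.42 + 2.94x = 89.45 - 2.77x → x* = 9.2872.
The Pigouvian tax equals MEC at x*: 9.69 + 1.33×9.2872 = 22.0420.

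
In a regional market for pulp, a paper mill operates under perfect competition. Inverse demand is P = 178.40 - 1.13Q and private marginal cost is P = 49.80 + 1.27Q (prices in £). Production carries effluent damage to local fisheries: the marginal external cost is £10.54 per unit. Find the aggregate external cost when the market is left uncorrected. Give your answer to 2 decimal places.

Market equilibrium (private): 49.80 + 1.27Q = 178.40 - 1.13Q → Q_m = 53.5833.
Total external cost = MEC × Q_m = 10.54 × 53.5833 = 564.7680.

£564.77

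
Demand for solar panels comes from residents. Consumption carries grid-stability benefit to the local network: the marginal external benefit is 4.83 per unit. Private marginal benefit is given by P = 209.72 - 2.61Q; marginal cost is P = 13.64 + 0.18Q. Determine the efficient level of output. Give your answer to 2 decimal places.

Social marginal benefit = demand + MEB = 214.55 - 2.61Q.
Set SMB = MC: 214.55 - 2.61Q = 13.64 + 0.18Q → Q* = 72.0108.

Q* = 72.01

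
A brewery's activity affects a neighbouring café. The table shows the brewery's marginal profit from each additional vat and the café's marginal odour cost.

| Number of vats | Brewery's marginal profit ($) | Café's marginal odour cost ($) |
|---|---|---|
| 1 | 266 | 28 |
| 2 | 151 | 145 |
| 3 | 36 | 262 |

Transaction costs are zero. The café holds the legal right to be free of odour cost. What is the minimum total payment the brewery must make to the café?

Efficient level: marginal profit ≥ marginal odour cost through level 2, so k* = 2.
With the café holding the right, the brewery must at least compensate total damage at k*: 28 + 145 = 173.

$173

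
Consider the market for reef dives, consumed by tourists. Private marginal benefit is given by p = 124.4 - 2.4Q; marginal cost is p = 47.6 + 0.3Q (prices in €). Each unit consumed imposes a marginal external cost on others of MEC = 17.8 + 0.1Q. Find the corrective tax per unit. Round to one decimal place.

Social marginal benefit = demand − MEC = 106.6 - 2.5Q.
Set SMB = MC: 106.6 - 2.5Q = 47.6 + 0.3Q → Q* = 21.0714.
The Pigouvian tax equals MEC at Q*: 17.8 + 0.1×21.0714 = 19.9071.

tax = €19.9 per unit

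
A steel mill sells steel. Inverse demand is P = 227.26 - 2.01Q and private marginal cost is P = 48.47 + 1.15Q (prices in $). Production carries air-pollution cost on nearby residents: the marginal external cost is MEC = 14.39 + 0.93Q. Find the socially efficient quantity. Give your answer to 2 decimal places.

Q* = 40.20

Social marginal cost = private MC + MEC = 62.86 + 2.08Q.
Set SMC = demand: 62.86 + 2.08Q = 227.26 - 2.01Q → Q* = 40.1956.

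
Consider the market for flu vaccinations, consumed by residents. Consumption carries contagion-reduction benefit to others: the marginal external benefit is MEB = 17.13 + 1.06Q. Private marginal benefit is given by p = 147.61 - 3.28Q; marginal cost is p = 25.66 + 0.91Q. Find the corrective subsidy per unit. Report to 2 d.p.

Social marginal benefit = demand + MEB = 164.74 - 2.22Q.
Set SMB = MC: 164.74 - 2.22Q = 25.66 + 0.91Q → Q* = 44.4345.
The Pigouvian subsidy equals MEB at Q*: 17.13 + 1.06×44.4345 = 64.2306.

subsidy = 64.23 per unit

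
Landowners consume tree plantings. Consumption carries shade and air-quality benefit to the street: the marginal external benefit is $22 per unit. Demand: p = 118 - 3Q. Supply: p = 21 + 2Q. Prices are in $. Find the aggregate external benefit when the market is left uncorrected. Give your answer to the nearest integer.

Market equilibrium (private): 21 + 2Q = 118 - 3Q → Q_m = 19.4000.
Total external benefit = MEB × Q_m = 22 × 19.4000 = 426.8000.

$427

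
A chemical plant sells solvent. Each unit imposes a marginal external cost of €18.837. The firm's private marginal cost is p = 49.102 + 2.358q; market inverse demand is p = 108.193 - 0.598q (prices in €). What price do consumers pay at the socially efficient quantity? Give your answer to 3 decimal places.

Social marginal cost = private MC + MEC = 67.939 + 2.358q.
Set SMC = demand: 67.939 + 2.358q = 108.193 - 0.598q → q* = 13.6177.
Consumer price on the demand curve at q*: 108.193 − 0.598×13.6177 = 100.0496.

P = €100.050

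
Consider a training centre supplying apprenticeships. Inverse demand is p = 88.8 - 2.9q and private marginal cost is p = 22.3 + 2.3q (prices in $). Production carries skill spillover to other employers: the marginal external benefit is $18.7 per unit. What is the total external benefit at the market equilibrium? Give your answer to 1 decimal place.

$239.1

Market equilibrium (private): 22.3 + 2.3q = 88.8 - 2.9q → q_m = 12.7885.
Total external benefit = MEB × q_m = 18.7 × 12.7885 = 239.1450.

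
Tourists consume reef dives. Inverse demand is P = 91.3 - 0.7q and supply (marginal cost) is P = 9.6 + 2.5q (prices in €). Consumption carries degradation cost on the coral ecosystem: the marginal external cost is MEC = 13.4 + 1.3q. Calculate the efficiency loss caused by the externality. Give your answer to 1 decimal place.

Market equilibrium (private): 9.6 + 2.5q = 91.3 - 0.7q → q_m = 25.5313.
Social marginal benefit = demand − MEC = 77.9 - 2.0q.
Set SMB = MC: 77.9 - 2.0q = 9.6 + 2.5q → q* = 15.1778.
The loss is the area between SMB and MC from q* to q_m; with linear curves that's a triangle of height MEC(q_m).
DWL = ½ × 10.3535 × 46.5906 = 241.1879.

DWL = €241.2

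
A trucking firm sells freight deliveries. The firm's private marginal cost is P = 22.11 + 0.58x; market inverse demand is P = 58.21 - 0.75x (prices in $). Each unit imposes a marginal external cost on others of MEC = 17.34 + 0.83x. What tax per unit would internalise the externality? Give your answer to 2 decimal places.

Social marginal cost = private MC + MEC = 39.45 + 1.41x.
Set SMC = demand: 39.45 + 1.41x = 58.21 - 0.75x → x* = 8.6852.
The Pigouvian tax equals MEC at x*: 17.34 + 0.83×8.6852 = 24.5487.

tax = $24.55 per unit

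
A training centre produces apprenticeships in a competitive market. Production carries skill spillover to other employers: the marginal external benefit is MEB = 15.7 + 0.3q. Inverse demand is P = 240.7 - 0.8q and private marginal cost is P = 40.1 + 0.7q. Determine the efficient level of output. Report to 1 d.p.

Social marginal cost = private MC − MEB = 24.4 + 0.4q.
Set SMC = demand: 24.4 + 0.4q = 240.7 - 0.8q → q* = 180.2500.

q* = 180.3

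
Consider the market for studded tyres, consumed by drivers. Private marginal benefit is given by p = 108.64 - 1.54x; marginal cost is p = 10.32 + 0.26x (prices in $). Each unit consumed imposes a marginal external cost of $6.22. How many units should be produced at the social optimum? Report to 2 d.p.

x* = 51.17

Social marginal benefit = demand − MEC = 102.42 - 1.54x.
Set SMB = MC: 102.42 - 1.54x = 10.32 + 0.26x → x* = 51.1667.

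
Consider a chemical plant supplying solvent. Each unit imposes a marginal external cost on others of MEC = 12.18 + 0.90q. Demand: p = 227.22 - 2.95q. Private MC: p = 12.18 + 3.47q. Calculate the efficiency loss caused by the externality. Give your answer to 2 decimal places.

DWL = 122.37

Market equilibrium (private): 12.18 + 3.47q = 227.22 - 2.95q → q_m = 33.4953.
Social marginal cost = private MC + MEC = 24.36 + 4.37q.
Set SMC = demand: 24.36 + 4.37q = 227.22 - 2.95q → q* = 27.7131.
Height of the DWL triangle at q_m is SMC(q_m) − demand(q_m) = MEC(q_m) = 42.3258.
DWL = ½ × 5.7822 × 42.3258 = 122.3681.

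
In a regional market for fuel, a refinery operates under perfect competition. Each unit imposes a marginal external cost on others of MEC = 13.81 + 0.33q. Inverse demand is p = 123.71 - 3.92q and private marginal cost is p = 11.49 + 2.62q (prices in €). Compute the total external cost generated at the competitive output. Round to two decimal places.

€285.55

Market equilibrium (private): 11.49 + 2.62q = 123.71 - 3.92q → q_m = 17.1590.
Total external cost = ∫₀^{q_m} (13.81 + 0.33q) dq = 13.81×17.1590 + ½×0.33×17.1590² = 285.5470.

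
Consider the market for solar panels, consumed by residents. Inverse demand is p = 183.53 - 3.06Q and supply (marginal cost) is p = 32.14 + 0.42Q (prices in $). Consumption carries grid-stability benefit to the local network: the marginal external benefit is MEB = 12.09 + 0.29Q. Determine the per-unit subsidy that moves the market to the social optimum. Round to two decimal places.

Social marginal benefit = demand + MEB = 195.62 - 2.77Q.
Set SMB = MC: 195.62 - 2.77Q = 32.14 + 0.42Q → Q* = 51.2476.
The Pigouvian subsidy equals MEB at Q*: 12.09 + 0.29×51.2476 = 26.9518.

subsidy = $26.95 per unit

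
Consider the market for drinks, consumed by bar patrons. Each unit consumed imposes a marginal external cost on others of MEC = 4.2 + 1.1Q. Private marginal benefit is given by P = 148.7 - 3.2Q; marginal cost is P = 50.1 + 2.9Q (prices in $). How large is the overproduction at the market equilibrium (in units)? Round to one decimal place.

3.1 units

Market equilibrium (private): 50.1 + 2.9Q = 148.7 - 3.2Q → Q_m = 16.1639.
Social marginal benefit = demand − MEC = 144.5 - 4.3Q.
Set SMB = MC: 144.5 - 4.3Q = 50.1 + 2.9Q → Q* = 13.1111.
Gap = |16.1639 − 13.1111| = 3.0528.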